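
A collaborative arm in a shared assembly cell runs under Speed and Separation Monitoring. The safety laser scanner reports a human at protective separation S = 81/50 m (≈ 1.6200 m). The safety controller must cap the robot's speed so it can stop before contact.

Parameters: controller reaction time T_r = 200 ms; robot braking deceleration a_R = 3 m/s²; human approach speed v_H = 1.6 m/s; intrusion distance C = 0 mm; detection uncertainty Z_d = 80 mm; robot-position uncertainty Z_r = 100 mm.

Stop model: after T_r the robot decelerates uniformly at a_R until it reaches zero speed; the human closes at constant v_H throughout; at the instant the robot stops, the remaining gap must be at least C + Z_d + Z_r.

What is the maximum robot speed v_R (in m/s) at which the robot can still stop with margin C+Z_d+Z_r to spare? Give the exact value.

v_R_max = 6/5 m/s = 1.2000 m/s

at the boundary: (1/6)·v² + (11/15)·v + (-28/25) = 0
  disc = (11/15)² − 4·(1/6)·(-28/25) = 289/225 ; √disc = 17/15
  v_R = (−(11/15) + 17/15) / (2·(1/6)) = 6/5 m/s
check:
stop time T_s = (6/5)/3 = 0.4000 s
robot covers v_R·T_r = 1.2000·0.2000 = 0.2400 m before braking
robot covers 1.2000·0.4000 − ½·3.0000·0.4000² = 0.2400 m while stopping
human closes 1.6000·0.6000 = 0.9600 m
C+Z_d+Z_r = 0.0000+0.0800+0.1000 = 0.1800 m
sum ≈ 0.2400+0.2400+0.9600+0.1800 ≈ 1.6200 m = S ✓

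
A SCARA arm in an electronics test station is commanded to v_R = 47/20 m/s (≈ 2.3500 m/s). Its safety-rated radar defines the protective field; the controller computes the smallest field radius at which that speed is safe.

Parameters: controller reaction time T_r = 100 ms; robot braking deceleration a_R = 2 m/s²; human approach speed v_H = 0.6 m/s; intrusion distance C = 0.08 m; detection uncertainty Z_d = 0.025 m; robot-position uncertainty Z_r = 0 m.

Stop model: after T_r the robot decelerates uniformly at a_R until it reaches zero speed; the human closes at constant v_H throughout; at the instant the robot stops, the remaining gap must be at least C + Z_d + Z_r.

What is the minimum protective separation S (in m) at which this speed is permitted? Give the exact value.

S_min = 3977/1600 m = 2.4856 m

T_s = v_R/a_R = (47/20)/2 = 1.1750 s
reaction-phase robot travel = 2.3500·0.1000 = 0.2350 m
braking distance = 2.3500²/(2·2.0000) = 1.3806 m
human closes 0.6000·1.2750 = 0.7650 m
margins: 0.0800+0.0250+0.0000 = 0.1050 m
S_min ≈ 0.2350+1.3806+0.7650+0.1050  ⇒  S_min = 3977/1600 m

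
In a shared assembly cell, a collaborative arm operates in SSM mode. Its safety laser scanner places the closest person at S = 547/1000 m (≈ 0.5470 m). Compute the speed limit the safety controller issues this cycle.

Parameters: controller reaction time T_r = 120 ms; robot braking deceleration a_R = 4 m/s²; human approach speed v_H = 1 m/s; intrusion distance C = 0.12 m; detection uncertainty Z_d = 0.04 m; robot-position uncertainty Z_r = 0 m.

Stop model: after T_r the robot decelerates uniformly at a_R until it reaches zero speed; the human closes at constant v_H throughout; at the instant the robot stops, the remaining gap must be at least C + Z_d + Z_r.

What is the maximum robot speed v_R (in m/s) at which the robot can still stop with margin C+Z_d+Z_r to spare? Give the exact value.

quadratic (1/8)·v² + (37/100)·v + (-267/1000) = 0
  disc = (37/100)² − 4·(1/8)·(-267/1000) = 169/625 ; √disc = 13/25
  v_R = (−(37/100) + 13/25) / (2·(1/8)) = 3/5 m/s
check:
stop time T_s = (3/5)/4 = 0.1500 s
robot covers v_R·T_r = 0.6000·0.1200 = 0.0720 m before braking
robot covers 0.6000·0.1500 − ½·4.0000·0.1500² = 0.0450 m while stopping
human over T_r+T_s: 1.0000·(0.1200+0.1500) = 0.2700 m
margins: 0.1200+0.0400+0.0000 = 0.1600 m
sum ≈ 0.0720+0.0450+0.2700+0.1600 ≈ 0.5470 m = S ✓

v_R_max = 3/5 m/s = 0.6000 m/s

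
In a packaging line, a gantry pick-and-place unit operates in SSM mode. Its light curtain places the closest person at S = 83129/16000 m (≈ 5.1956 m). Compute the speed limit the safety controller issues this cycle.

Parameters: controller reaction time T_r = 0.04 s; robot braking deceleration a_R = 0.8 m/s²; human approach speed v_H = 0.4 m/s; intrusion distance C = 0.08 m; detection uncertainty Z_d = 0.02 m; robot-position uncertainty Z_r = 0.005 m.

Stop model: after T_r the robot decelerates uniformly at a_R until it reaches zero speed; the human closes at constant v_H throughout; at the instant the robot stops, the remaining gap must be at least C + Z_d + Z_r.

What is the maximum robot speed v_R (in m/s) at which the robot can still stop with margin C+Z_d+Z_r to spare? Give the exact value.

v_R_max = 49/20 m/s = 2.4500 m/s

at the boundary: (5/8)·v² + (27/50)·v + (-81193/16000) = 0
  disc = (27/50)² − 4·(5/8)·(-81193/16000) = 2076481/160000 ; √disc = 1441/400
  v_R = (−(27/50) + 1441/400) / (2·(5/8)) = 49/20 m/s
check:
stop time T_s = (49/20)/(4/5) = 3.0625 s
robot in T_r: 2.4500·0.0400 = 0.0980 m
robot under decel: 2.4500²/(2·0.8000) = 3.7516 m
person approaches 0.4000·(0.0400+3.0625) = 1.2410 m
margins: 0.0800+0.0200+0.0050 = 0.1050 m
sum ≈ 0.0980+3.7516+1.2410+0.1050 ≈ 5.1956 m = S ✓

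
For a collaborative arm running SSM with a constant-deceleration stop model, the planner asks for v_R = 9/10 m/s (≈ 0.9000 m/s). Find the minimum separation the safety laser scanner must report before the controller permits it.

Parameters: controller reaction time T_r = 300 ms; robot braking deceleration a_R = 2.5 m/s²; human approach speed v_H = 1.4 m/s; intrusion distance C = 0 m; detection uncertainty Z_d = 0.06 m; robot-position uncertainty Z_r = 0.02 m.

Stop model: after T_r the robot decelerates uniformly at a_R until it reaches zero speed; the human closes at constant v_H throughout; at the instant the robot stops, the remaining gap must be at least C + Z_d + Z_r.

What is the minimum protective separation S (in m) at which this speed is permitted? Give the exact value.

braking lasts T_s = (9/10)/(5/2) = 0.3600 s
robot covers v_R·T_r = 0.9000·0.3000 = 0.2700 m before braking
robot under decel: 0.9000²/(2·2.5000) = 0.1620 m
human over T_r+T_s: 1.4000·(0.3000+0.3600) = 0.9240 m
margins: 0.0000+0.0600+0.0200 = 0.0800 m
S_min ≈ 0.2700+0.1620+0.9240+0.0800  ⇒  S_min = 359/250 m

S_min = 359/250 m = 1.4360 m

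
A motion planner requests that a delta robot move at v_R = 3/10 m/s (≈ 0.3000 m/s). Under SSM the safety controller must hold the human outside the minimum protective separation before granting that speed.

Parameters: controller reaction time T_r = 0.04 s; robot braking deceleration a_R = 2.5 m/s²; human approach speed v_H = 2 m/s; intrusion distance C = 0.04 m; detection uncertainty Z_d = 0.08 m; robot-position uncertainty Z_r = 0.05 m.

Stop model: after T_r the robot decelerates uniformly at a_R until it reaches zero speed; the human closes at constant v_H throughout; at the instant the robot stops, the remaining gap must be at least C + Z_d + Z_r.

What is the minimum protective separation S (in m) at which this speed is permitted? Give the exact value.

S_min = 13/25 m = 0.5200 m

braking lasts T_s = (3/10)/(5/2) = 0.1200 s
robot in T_r: 0.3000·0.0400 = 0.0120 m
robot under decel: 0.3000²/(2·2.5000) = 0.0180 m
person approaches 2.0000·(0.0400+0.1200) = 0.3200 m
residual clearance needed = 0.0400+0.0800+0.0500 = 0.1700 m
S_min ≈ 0.0120+0.0180+0.3200+0.1700  ⇒  S_min = 13/25 m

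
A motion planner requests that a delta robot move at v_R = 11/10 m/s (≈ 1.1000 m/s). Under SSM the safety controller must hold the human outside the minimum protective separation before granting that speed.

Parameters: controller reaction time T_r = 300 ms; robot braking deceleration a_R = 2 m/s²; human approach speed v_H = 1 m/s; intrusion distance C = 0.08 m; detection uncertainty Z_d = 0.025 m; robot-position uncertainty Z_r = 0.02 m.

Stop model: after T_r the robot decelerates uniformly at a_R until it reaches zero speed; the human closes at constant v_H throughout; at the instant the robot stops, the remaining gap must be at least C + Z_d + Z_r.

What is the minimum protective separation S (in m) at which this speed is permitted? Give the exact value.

braking lasts T_s = (11/10)/2 = 0.5500 s
robot in T_r: 1.1000·0.3000 = 0.3300 m
robot covers 1.1000·0.5500 − ½·2.0000·0.5500² = 0.3025 m while stopping
human closes 1.0000·0.8500 = 0.8500 m
C+Z_d+Z_r = 0.0800+0.0250+0.0200 = 0.1250 m
S_min ≈ 0.3300+0.3025+0.8500+0.1250  ⇒  S_min = 643/400 m

S_min = 643/400 m = 1.6075 m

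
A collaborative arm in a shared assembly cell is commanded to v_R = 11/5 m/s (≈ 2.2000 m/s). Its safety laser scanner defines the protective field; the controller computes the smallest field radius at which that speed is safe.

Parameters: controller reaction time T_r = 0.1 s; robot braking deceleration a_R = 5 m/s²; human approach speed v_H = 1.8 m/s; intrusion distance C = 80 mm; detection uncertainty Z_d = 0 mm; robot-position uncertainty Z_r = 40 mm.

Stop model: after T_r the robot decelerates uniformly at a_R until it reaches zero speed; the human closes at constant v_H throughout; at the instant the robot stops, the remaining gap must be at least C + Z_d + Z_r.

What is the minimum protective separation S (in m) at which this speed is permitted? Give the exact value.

braking lasts T_s = (11/5)/5 = 0.4400 s
robot in T_r: 2.2000·0.1000 = 0.2200 m
robot covers 2.2000·0.4400 − ½·5.0000·0.4400² = 0.4840 m while stopping
human over T_r+T_s: 1.8000·(0.1000+0.4400) = 0.9720 m
residual clearance needed = 0.0800+0.0000+0.0400 = 0.1200 m
S_min ≈ 0.2200+0.4840+0.9720+0.1200  ⇒  S_min = 449/250 m

S_min = 449/250 m = 1.7960 m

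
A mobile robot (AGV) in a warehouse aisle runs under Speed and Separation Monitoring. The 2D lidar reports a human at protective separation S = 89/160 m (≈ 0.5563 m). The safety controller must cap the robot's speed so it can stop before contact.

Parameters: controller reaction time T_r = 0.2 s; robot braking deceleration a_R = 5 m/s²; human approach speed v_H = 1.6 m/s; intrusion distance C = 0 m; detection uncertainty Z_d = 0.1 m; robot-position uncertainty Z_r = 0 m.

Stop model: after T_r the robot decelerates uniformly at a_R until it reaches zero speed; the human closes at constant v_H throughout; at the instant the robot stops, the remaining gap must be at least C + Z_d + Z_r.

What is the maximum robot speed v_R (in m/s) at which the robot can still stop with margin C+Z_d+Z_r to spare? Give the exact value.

v_R_max = 1/4 m/s = 0.2500 m/s

collect terms ⇒ (1/10)·v_R² + (13/25)·v_R + (-109/800) = 0
  disc = (13/25)² − 4·(1/10)·(-109/800) = 3249/10000 ; √disc = 57/100
  v_R = (−(13/25) + 57/100) / (2·(1/10)) = 1/4 m/s
check:
T_s = v_R/a_R = (1/4)/5 = 0.0500 s
robot covers v_R·T_r = 0.2500·0.2000 = 0.0500 m before braking
robot covers 0.2500·0.0500 − ½·5.0000·0.0500² = 0.0063 m while stopping
human over T_r+T_s: 1.6000·(0.2000+0.0500) = 0.4000 m
C+Z_d+Z_r = 0.0000+0.1000+0.0000 = 0.1000 m
sum ≈ 0.0500+0.0063+0.4000+0.1000 ≈ 0.5563 m = S ✓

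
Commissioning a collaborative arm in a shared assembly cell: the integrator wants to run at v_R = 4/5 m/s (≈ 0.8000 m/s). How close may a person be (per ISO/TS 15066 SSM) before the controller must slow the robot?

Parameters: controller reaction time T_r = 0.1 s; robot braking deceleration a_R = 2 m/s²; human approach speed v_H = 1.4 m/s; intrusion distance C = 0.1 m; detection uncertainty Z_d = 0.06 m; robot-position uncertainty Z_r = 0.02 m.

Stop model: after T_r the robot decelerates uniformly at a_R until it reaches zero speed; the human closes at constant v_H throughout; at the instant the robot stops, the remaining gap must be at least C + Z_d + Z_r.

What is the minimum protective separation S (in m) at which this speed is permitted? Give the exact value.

S_min = 28/25 m = 1.1200 m

T_s = v_R/a_R = (4/5)/2 = 0.4000 s
robot in T_r: 0.8000·0.1000 = 0.0800 m
robot covers 0.8000·0.4000 − ½·2.0000·0.4000² = 0.1600 m while stopping
person approaches 1.4000·(0.1000+0.4000) = 0.7000 m
residual clearance needed = 0.1000+0.0600+0.0200 = 0.1800 m
S_min ≈ 0.0800+0.1600+0.7000+0.1800  ⇒  S_min = 28/25 m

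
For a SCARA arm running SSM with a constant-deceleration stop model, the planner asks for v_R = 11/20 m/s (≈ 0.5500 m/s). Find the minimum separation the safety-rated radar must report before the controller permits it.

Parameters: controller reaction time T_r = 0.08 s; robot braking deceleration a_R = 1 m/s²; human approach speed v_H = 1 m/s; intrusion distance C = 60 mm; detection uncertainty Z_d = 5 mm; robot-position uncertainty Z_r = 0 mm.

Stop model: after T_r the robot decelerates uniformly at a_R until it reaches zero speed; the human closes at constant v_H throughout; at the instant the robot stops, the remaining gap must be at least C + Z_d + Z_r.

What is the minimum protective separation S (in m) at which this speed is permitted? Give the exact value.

stop time T_s = (11/20)/1 = 0.5500 s
reaction-phase robot travel = 0.5500·0.0800 = 0.0440 m
robot covers 0.5500·0.5500 − ½·1.0000·0.5500² = 0.1512 m while stopping
person approaches 1.0000·(0.0800+0.5500) = 0.6300 m
margins: 0.0600+0.0050+0.0000 = 0.0650 m
S_min ≈ 0.0440+0.1512+0.6300+0.0650  ⇒  S_min = 3561/4000 m

S_min = 3561/4000 m = 0.8902 m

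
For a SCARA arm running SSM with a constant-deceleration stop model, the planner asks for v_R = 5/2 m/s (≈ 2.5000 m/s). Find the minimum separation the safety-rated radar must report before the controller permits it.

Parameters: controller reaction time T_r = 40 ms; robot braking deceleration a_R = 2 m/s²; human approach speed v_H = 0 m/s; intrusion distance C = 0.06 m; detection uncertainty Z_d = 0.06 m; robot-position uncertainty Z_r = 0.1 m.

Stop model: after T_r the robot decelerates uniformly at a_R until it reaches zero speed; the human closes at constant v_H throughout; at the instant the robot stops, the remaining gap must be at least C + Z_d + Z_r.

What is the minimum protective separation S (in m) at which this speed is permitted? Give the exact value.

T_s = v_R/a_R = (5/2)/2 = 1.2500 s
robot in T_r: 2.5000·0.0400 = 0.1000 m
robot under decel: 2.5000²/(2·2.0000) = 1.5625 m
human closes 0.0000·1.2900 = 0.0000 m
residual clearance needed = 0.0600+0.0600+0.1000 = 0.2200 m
S_min ≈ 0.1000+1.5625+0.0000+0.2200  ⇒  S_min = 753/400 m

S_min = 753/400 m = 1.8825 m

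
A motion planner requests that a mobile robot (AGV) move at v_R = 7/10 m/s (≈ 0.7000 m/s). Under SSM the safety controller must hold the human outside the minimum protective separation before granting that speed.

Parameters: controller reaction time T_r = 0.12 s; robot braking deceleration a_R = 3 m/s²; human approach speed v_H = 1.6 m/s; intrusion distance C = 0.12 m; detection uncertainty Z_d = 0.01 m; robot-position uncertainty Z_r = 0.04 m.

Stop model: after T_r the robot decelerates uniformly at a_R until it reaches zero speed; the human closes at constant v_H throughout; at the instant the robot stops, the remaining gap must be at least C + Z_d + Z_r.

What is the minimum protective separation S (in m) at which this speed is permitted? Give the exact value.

braking lasts T_s = (7/10)/3 = 0.2333 s
robot in T_r: 0.7000·0.1200 = 0.0840 m
robot under decel: 0.7000²/(2·3.0000) = 0.0817 m
person approaches 1.6000·(0.1200+0.2333) = 0.5653 m
C+Z_d+Z_r = 0.1200+0.0100+0.0400 = 0.1700 m
S_min ≈ 0.0840+0.0817+0.5653+0.1700  ⇒  S_min = 901/1000 m

S_min = 901/1000 m = 0.9010 m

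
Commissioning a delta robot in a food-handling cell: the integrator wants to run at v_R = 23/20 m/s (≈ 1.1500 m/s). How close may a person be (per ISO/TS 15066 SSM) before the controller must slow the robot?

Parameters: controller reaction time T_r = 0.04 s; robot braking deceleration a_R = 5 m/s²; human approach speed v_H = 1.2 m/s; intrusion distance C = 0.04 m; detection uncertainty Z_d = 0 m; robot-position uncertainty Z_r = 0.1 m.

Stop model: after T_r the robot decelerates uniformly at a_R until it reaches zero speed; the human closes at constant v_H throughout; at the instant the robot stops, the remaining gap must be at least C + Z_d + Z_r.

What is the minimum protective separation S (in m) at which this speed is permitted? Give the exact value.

S_min = 2569/4000 m = 0.6422 m

stop time T_s = (23/20)/5 = 0.2300 s
robot covers v_R·T_r = 1.1500·0.0400 = 0.0460 m before braking
robot covers 1.1500·0.2300 − ½·5.0000·0.2300² = 0.1323 m while stopping
person approaches 1.2000·(0.0400+0.2300) = 0.3240 m
C+Z_d+Z_r = 0.0400+0.0000+0.1000 = 0.1400 m
S_min ≈ 0.0460+0.1323+0.3240+0.1400  ⇒  S_min = 2569/4000 m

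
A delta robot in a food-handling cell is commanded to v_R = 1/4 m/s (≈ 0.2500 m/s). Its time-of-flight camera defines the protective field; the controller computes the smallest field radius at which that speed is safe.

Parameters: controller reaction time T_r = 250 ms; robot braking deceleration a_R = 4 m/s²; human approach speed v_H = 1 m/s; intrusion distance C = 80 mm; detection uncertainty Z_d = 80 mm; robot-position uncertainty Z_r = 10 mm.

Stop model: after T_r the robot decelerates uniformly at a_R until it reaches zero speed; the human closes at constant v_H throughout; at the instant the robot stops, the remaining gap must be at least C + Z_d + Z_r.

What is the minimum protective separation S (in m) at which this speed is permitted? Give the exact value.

S_min = 1769/3200 m = 0.5528 m

braking lasts T_s = (1/4)/4 = 0.0625 s
robot in T_r: 0.2500·0.2500 = 0.0625 m
robot under decel: 0.2500²/(2·4.0000) = 0.0078 m
person approaches 1.0000·(0.2500+0.0625) = 0.3125 m
residual clearance needed = 0.0800+0.0800+0.0100 = 0.1700 m
S_min ≈ 0.0625+0.0078+0.3125+0.1700  ⇒  S_min = 1769/3200 m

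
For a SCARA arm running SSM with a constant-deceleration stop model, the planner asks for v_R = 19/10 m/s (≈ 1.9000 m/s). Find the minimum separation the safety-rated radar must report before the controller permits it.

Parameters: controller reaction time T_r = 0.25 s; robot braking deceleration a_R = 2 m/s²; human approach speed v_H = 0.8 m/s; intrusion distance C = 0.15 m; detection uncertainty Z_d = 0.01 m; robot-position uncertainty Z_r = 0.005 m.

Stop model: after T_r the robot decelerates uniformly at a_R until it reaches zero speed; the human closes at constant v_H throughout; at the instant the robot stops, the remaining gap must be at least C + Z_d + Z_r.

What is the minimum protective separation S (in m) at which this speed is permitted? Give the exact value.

S_min = 1001/400 m = 2.5025 m

T_s = v_R/a_R = (19/10)/2 = 0.9500 s
robot in T_r: 1.9000·0.2500 = 0.4750 m
braking distance = 1.9000²/(2·2.0000) = 0.9025 m
human over T_r+T_s: 0.8000·(0.2500+0.9500) = 0.9600 m
margins: 0.1500+0.0100+0.0050 = 0.1650 m
S_min ≈ 0.4750+0.9025+0.9600+0.1650  ⇒  S_min = 1001/400 m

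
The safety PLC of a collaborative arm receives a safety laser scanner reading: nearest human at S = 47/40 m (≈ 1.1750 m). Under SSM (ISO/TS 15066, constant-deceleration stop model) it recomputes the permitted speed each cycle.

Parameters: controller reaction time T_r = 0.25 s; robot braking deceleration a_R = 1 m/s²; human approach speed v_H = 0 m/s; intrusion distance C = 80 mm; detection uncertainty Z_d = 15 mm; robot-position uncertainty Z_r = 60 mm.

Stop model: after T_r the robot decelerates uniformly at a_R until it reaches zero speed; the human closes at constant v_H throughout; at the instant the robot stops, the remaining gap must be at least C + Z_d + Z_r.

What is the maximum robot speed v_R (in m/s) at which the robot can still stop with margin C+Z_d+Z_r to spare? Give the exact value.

v_R_max = 6/5 m/s = 1.2000 m/s

quadratic (1/2)·v² + (1/4)·v + (-51/50) = 0
  disc = (1/4)² − 4·(1/2)·(-51/50) = 841/400 ; √disc = 29/20
  v_R = (−(1/4) + 29/20) / (2·(1/2)) = 6/5 m/s
check:
stop time T_s = (6/5)/1 = 1.2000 s
robot covers v_R·T_r = 1.2000·0.2500 = 0.3000 m before braking
robot under decel: 1.2000²/(2·1.0000) = 0.7200 m
human over T_r+T_s: 0.0000·(0.2500+1.2000) = 0.0000 m
C+Z_d+Z_r = 0.0800+0.0150+0.0600 = 0.1550 m
sum ≈ 0.3000+0.7200+0.0000+0.1550 ≈ 1.1750 m = S ✓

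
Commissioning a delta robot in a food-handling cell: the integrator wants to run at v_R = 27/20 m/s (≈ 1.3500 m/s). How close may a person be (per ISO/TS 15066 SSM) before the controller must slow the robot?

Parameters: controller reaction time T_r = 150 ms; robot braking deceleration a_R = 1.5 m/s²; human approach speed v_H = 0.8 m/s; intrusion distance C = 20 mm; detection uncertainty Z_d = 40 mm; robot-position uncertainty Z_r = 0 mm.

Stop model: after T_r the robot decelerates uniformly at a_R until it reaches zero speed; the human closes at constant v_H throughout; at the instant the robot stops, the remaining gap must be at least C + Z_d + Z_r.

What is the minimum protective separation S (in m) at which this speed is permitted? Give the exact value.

T_s = v_R/a_R = (27/20)/(3/2) = 0.9000 s
reaction-phase robot travel = 1.3500·0.1500 = 0.2025 m
robot under decel: 1.3500²/(2·1.5000) = 0.6075 m
person approaches 0.8000·(0.1500+0.9000) = 0.8400 m
margins: 0.0200+0.0400+0.0000 = 0.0600 m
S_min ≈ 0.2025+0.6075+0.8400+0.0600  ⇒  S_min = 171/100 m

S_min = 171/100 m = 1.7100 m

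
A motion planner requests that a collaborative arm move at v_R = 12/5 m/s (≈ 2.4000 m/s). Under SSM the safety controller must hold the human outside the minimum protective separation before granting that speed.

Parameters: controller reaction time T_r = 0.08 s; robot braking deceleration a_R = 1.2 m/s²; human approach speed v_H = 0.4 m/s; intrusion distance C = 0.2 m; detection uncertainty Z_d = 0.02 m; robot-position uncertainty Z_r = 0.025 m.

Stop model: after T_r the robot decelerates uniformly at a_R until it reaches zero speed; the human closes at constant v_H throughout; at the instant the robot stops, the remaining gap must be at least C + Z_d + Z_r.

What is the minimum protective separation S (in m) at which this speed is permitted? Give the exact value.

S_min = 3669/1000 m = 3.6690 m

stop time T_s = (12/5)/(6/5) = 2.0000 s
robot in T_r: 2.4000·0.0800 = 0.1920 m
braking distance = 2.4000²/(2·1.2000) = 2.4000 m
human closes 0.4000·2.0800 = 0.8320 m
margins: 0.2000+0.0200+0.0250 = 0.2450 m
S_min ≈ 0.1920+2.4000+0.8320+0.2450  ⇒  S_min = 3669/1000 m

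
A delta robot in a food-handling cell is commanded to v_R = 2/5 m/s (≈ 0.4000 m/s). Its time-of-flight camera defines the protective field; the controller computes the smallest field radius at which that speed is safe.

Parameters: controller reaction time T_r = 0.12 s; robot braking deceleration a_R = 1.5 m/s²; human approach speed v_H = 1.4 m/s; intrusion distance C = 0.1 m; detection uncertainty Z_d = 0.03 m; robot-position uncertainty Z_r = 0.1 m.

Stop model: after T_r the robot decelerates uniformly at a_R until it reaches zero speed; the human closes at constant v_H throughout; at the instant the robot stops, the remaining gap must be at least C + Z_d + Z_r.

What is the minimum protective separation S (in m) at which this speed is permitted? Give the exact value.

S_min = 1309/1500 m = 0.8727 m

T_s = v_R/a_R = (2/5)/(3/2) = 0.2667 s
reaction-phase robot travel = 0.4000·0.1200 = 0.0480 m
braking distance = 0.4000²/(2·1.5000) = 0.0533 m
human closes 1.4000·0.3867 = 0.5413 m
residual clearance needed = 0.1000+0.0300+0.1000 = 0.2300 m
S_min ≈ 0.0480+0.0533+0.5413+0.2300  ⇒  S_min = 1309/1500 m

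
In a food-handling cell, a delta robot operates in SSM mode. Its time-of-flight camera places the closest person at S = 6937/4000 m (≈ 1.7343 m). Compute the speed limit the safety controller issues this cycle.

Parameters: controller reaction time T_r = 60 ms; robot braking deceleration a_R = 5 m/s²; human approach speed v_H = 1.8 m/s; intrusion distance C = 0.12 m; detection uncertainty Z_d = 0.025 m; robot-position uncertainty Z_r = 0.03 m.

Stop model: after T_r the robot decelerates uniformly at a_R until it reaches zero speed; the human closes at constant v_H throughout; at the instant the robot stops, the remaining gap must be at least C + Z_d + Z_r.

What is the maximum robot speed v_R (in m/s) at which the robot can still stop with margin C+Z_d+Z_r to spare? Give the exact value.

quadratic (1/10)·v² + (21/50)·v + (-1161/800) = 0
  disc = (21/50)² − 4·(1/10)·(-1161/800) = 7569/10000 ; √disc = 87/100
  v_R = (−(21/50) + 87/100) / (2·(1/10)) = 9/4 m/s
check:
stop time T_s = (9/4)/5 = 0.4500 s
reaction-phase robot travel = 2.2500·0.0600 = 0.1350 m
robot under decel: 2.2500²/(2·5.0000) = 0.5062 m
human over T_r+T_s: 1.8000·(0.0600+0.4500) = 0.9180 m
margins: 0.1200+0.0250+0.0300 = 0.1750 m
sum ≈ 0.1350+0.5062+0.9180+0.1750 ≈ 1.7343 m = S ✓

v_R_max = 9/4 m/s = 2.2500 m/s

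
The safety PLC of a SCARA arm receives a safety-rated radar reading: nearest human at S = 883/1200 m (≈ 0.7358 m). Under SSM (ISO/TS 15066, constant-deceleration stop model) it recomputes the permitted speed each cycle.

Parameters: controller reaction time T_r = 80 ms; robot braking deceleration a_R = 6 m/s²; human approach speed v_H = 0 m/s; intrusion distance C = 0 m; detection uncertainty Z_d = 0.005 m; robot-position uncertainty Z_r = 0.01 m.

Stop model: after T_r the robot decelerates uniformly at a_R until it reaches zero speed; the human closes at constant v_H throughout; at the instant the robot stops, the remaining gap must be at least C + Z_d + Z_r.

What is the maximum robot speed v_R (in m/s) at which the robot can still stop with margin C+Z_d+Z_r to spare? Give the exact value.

collect terms ⇒ (1/12)·v_R² + (2/25)·v_R + (-173/240) = 0
  disc = (2/25)² − 4·(1/12)·(-173/240) = 22201/90000 ; √disc = 149/300
  v_R = (−(2/25) + 149/300) / (2·(1/12)) = 5/2 m/s
check:
braking lasts T_s = (5/2)/6 = 0.4167 s
robot covers v_R·T_r = 2.5000·0.0800 = 0.2000 m before braking
robot under decel: 2.5000²/(2·6.0000) = 0.5208 m
human over T_r+T_s: 0.0000·(0.0800+0.4167) = 0.0000 m
C+Z_d+Z_r = 0.0000+0.0050+0.0100 = 0.0150 m
sum ≈ 0.2000+0.5208+0.0000+0.0150 ≈ 0.7358 m = S ✓

v_R_max = 5/2 m/s = 2.5000 m/s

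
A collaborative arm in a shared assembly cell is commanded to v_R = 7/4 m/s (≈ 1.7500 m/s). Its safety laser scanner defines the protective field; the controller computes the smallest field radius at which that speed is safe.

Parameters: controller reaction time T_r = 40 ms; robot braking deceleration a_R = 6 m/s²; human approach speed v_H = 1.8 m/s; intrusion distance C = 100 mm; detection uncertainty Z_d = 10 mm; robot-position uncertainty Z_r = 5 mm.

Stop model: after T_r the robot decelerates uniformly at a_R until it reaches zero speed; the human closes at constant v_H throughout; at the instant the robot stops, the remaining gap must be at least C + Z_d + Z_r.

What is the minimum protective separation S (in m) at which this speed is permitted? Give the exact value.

S_min = 24893/24000 m = 1.0372 m

braking lasts T_s = (7/4)/6 = 0.2917 s
reaction-phase robot travel = 1.7500·0.0400 = 0.0700 m
robot under decel: 1.7500²/(2·6.0000) = 0.2552 m
person approaches 1.8000·(0.0400+0.2917) = 0.5970 m
C+Z_d+Z_r = 0.1000+0.0100+0.0050 = 0.1150 m
S_min ≈ 0.0700+0.2552+0.5970+0.1150  ⇒  S_min = 24893/24000 m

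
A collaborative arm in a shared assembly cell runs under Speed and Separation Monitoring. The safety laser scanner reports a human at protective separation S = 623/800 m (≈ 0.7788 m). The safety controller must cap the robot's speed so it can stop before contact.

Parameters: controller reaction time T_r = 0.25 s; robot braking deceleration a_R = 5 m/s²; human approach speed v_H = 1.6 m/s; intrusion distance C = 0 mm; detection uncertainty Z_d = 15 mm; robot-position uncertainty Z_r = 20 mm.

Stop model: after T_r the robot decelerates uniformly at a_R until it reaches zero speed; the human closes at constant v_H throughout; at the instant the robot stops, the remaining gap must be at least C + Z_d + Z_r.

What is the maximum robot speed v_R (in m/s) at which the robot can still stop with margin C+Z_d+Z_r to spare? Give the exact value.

v_R_max = 11/20 m/s = 0.5500 m/s

at the boundary: (1/10)·v² + (57/100)·v + (-11/32) = 0
  disc = (57/100)² − 4·(1/10)·(-11/32) = 289/625 ; √disc = 17/25
  v_R = (−(57/100) + 17/25) / (2·(1/10)) = 11/20 m/s
check:
braking lasts T_s = (11/20)/5 = 0.1100 s
robot covers v_R·T_r = 0.5500·0.2500 = 0.1375 m before braking
robot under decel: 0.5500²/(2·5.0000) = 0.0302 m
human over T_r+T_s: 1.6000·(0.2500+0.1100) = 0.5760 m
C+Z_d+Z_r = 0.0000+0.0150+0.0200 = 0.0350 m
sum ≈ 0.1375+0.0302+0.5760+0.0350 ≈ 0.7788 m = S ✓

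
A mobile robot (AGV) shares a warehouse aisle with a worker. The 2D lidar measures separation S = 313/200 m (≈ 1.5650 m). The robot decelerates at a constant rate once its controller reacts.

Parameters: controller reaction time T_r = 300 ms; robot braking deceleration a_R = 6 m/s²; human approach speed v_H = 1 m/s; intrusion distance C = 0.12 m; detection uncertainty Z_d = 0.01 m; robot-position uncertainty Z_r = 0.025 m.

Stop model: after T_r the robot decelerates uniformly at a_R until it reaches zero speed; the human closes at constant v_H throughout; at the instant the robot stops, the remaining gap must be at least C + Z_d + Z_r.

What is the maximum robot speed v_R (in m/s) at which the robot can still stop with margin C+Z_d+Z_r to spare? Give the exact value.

collect terms ⇒ (1/12)·v_R² + (7/15)·v_R + (-111/100) = 0
  disc = (7/15)² − 4·(1/12)·(-111/100) = 529/900 ; √disc = 23/30
  v_R = (−(7/15) + 23/30) / (2·(1/12)) = 9/5 m/s
check:
T_s = v_R/a_R = (9/5)/6 = 0.3000 s
robot in T_r: 1.8000·0.3000 = 0.5400 m
robot covers 1.8000·0.3000 − ½·6.0000·0.3000² = 0.2700 m while stopping
human over T_r+T_s: 1.0000·(0.3000+0.3000) = 0.6000 m
C+Z_d+Z_r = 0.1200+0.0100+0.0250 = 0.1550 m
sum ≈ 0.5400+0.2700+0.6000+0.1550 ≈ 1.5650 m = S ✓

v_R_max = 9/5 m/s = 1.8000 m/s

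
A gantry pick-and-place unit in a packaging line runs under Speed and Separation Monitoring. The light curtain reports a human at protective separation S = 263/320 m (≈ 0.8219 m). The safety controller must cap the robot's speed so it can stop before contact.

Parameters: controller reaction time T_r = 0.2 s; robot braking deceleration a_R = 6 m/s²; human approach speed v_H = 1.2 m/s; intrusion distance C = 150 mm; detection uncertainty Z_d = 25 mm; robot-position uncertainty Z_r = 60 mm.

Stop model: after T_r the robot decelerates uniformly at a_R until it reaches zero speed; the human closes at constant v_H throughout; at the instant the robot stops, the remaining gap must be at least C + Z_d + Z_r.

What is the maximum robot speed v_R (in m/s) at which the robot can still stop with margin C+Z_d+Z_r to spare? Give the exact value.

v_R_max = 3/4 m/s = 0.7500 m/s

quadratic (1/12)·v² + (2/5)·v + (-111/320) = 0
  disc = (2/5)² − 4·(1/12)·(-111/320) = 441/1600 ; √disc = 21/40
  v_R = (−(2/5) + 21/40) / (2·(1/12)) = 3/4 m/s
check:
braking lasts T_s = (3/4)/6 = 0.1250 s
reaction-phase robot travel = 0.7500·0.2000 = 0.1500 m
robot covers 0.7500·0.1250 − ½·6.0000·0.1250² = 0.0469 m while stopping
human closes 1.2000·0.3250 = 0.3900 m
margins: 0.1500+0.0250+0.0600 = 0.2350 m
sum ≈ 0.1500+0.0469+0.3900+0.2350 ≈ 0.8219 m = S ✓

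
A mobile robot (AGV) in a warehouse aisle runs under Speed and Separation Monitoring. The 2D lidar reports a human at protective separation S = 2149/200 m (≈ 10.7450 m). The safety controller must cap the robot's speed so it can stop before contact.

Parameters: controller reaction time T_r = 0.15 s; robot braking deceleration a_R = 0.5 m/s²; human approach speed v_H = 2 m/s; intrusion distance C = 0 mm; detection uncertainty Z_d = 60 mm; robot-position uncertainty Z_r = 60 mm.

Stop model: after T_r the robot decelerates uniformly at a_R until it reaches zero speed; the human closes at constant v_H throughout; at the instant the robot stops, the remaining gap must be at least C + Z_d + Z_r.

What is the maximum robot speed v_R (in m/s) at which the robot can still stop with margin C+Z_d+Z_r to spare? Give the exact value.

v_R_max = 7/4 m/s = 1.7500 m/s

collect terms ⇒ (1)·v_R² + (83/20)·v_R + (-413/40) = 0
  disc = (83/20)² − 4·(1)·(-413/40) = 23409/400 ; √disc = 153/20
  v_R = (−(83/20) + 153/20) / (2·(1)) = 7/4 m/s
check:
stop time T_s = (7/4)/(1/2) = 3.5000 s
reaction-phase robot travel = 1.7500·0.1500 = 0.2625 m
robot under decel: 1.7500²/(2·0.5000) = 3.0625 m
person approaches 2.0000·(0.1500+3.5000) = 7.3000 m
residual clearance needed = 0.0000+0.0600+0.0600 = 0.1200 m
sum ≈ 0.2625+3.0625+7.3000+0.1200 ≈ 10.7450 m = S ✓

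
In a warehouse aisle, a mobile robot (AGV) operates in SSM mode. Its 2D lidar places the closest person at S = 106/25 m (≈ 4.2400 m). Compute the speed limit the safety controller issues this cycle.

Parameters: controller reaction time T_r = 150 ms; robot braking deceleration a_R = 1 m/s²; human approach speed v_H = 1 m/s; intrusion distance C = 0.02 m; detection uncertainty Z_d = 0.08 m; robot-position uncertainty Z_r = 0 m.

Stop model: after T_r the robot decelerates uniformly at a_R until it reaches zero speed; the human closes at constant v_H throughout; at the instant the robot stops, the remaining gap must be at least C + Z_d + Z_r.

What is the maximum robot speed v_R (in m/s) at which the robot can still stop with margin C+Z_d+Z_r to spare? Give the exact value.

v_R_max = 19/10 m/s = 1.9000 m/s

quadratic (1/2)·v² + (23/20)·v + (-399/100) = 0
  disc = (23/20)² − 4·(1/2)·(-399/100) = 3721/400 ; √disc = 61/20
  v_R = (−(23/20) + 61/20) / (2·(1/2)) = 19/10 m/s
check:
braking lasts T_s = (19/10)/1 = 1.9000 s
robot in T_r: 1.9000·0.1500 = 0.2850 m
robot covers 1.9000·1.9000 − ½·1.0000·1.9000² = 1.8050 m while stopping
human over T_r+T_s: 1.0000·(0.1500+1.9000) = 2.0500 m
C+Z_d+Z_r = 0.0200+0.0800+0.0000 = 0.1000 m
sum ≈ 0.2850+1.8050+2.0500+0.1000 ≈ 4.2400 m = S ✓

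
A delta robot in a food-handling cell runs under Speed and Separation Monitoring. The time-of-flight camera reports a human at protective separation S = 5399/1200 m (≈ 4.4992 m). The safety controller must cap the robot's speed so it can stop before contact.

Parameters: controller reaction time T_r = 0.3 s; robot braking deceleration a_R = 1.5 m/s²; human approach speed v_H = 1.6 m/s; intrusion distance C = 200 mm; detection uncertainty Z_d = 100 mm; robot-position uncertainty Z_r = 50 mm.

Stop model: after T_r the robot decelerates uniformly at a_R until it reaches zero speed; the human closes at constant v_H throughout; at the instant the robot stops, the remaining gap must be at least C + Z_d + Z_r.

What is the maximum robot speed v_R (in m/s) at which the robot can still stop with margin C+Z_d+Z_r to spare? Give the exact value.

at the boundary: (1/3)·v² + (41/30)·v + (-4403/1200) = 0
  disc = (41/30)² − 4·(1/3)·(-4403/1200) = 169/25 ; √disc = 13/5
  v_R = (−(41/30) + 13/5) / (2·(1/3)) = 37/20 m/s
check:
braking lasts T_s = (37/20)/(3/2) = 1.2333 s
robot in T_r: 1.8500·0.3000 = 0.5550 m
braking distance = 1.8500²/(2·1.5000) = 1.1408 m
human closes 1.6000·1.5333 = 2.4533 m
margins: 0.2000+0.1000+0.0500 = 0.3500 m
sum ≈ 0.5550+1.1408+2.4533+0.3500 ≈ 4.4992 m = S ✓

v_R_max = 37/20 m/s = 1.8500 m/s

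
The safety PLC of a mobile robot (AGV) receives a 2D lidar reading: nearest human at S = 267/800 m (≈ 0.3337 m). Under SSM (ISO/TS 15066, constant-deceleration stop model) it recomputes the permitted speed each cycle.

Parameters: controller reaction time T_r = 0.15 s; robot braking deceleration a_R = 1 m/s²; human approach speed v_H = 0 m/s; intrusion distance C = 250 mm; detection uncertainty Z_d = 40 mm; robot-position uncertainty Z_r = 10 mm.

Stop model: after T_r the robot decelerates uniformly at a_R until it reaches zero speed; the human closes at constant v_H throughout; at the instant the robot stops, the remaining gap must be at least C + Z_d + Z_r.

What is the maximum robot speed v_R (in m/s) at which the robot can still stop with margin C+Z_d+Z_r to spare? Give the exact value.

at the boundary: (1/2)·v² + (3/20)·v + (-27/800) = 0
  disc = (3/20)² − 4·(1/2)·(-27/800) = 9/100 ; √disc = 3/10
  v_R = (−(3/20) + 3/10) / (2·(1/2)) = 3/20 m/s
check:
stop time T_s = (3/20)/1 = 0.1500 s
reaction-phase robot travel = 0.1500·0.1500 = 0.0225 m
robot covers 0.1500·0.1500 − ½·1.0000·0.1500² = 0.0112 m while stopping
person approaches 0.0000·(0.1500+0.1500) = 0.0000 m
residual clearance needed = 0.2500+0.0400+0.0100 = 0.3000 m
sum ≈ 0.0225+0.0112+0.0000+0.3000 ≈ 0.3337 m = S ✓

v_R_max = 3/20 m/s = 0.1500 m/s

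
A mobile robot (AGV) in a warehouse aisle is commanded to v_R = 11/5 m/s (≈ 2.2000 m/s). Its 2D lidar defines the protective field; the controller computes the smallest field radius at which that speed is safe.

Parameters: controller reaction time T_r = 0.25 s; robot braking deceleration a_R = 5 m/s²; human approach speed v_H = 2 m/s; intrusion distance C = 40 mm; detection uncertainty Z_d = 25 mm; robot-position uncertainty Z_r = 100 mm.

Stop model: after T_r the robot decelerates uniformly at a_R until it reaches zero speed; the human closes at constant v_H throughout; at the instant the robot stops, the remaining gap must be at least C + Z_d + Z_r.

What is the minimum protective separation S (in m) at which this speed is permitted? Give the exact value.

S_min = 2579/1000 m = 2.5790 m

T_s = v_R/a_R = (11/5)/5 = 0.4400 s
reaction-phase robot travel = 2.2000·0.2500 = 0.5500 m
braking distance = 2.2000²/(2·5.0000) = 0.4840 m
human over T_r+T_s: 2.0000·(0.2500+0.4400) = 1.3800 m
margins: 0.0400+0.0250+0.1000 = 0.1650 m
S_min ≈ 0.5500+0.4840+1.3800+0.1650  ⇒  S_min = 2579/1000 m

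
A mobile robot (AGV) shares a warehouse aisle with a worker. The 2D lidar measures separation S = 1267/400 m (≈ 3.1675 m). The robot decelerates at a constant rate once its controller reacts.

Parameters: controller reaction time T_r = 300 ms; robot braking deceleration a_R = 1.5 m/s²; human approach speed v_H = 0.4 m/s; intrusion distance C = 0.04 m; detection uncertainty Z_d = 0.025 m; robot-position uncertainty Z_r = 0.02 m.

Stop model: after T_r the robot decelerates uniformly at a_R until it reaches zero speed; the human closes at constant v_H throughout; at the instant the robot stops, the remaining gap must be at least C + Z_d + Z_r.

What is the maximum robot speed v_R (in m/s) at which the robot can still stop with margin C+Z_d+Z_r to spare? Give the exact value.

quadratic (1/3)·v² + (17/30)·v + (-237/80) = 0
  disc = (17/30)² − 4·(1/3)·(-237/80) = 961/225 ; √disc = 31/15
  v_R = (−(17/30) + 31/15) / (2·(1/3)) = 9/4 m/s
check:
T_s = v_R/a_R = (9/4)/(3/2) = 1.5000 s
reaction-phase robot travel = 2.2500·0.3000 = 0.6750 m
braking distance = 2.2500²/(2·1.5000) = 1.6875 m
human closes 0.4000·1.8000 = 0.7200 m
residual clearance needed = 0.0400+0.0250+0.0200 = 0.0850 m
sum ≈ 0.6750+1.6875+0.7200+0.0850 ≈ 3.1675 m = S ✓

v_R_max = 9/4 m/s = 2.2500 m/s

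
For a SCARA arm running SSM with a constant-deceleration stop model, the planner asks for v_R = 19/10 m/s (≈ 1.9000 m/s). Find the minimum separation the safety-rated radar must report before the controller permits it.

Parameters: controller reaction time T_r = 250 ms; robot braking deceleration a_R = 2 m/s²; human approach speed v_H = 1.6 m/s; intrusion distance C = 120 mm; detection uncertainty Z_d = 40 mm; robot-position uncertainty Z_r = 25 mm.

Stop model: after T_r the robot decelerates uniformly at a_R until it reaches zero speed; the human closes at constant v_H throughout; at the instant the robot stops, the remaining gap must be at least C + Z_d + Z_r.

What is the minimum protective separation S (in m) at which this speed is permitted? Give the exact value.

T_s = v_R/a_R = (19/10)/2 = 0.9500 s
reaction-phase robot travel = 1.9000·0.2500 = 0.4750 m
robot covers 1.9000·0.9500 − ½·2.0000·0.9500² = 0.9025 m while stopping
human closes 1.6000·1.2000 = 1.9200 m
C+Z_d+Z_r = 0.1200+0.0400+0.0250 = 0.1850 m
S_min ≈ 0.4750+0.9025+1.9200+0.1850  ⇒  S_min = 1393/400 m

S_min = 1393/400 m = 3.4825 m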